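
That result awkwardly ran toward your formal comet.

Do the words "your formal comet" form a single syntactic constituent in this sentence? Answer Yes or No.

The sequence corresponds to a single NP node — the noun phrase "your formal comet".

Yes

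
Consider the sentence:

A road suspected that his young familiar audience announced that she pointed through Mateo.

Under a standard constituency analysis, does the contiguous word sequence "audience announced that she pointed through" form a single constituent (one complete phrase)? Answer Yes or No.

No

The sequence begins inside the noun phrase "his young familiar audience" and ends inside the verb phrase "announced that she pointed through Mateo"; it crosses a phrase boundary, so no single node in the tree spans exactly those words.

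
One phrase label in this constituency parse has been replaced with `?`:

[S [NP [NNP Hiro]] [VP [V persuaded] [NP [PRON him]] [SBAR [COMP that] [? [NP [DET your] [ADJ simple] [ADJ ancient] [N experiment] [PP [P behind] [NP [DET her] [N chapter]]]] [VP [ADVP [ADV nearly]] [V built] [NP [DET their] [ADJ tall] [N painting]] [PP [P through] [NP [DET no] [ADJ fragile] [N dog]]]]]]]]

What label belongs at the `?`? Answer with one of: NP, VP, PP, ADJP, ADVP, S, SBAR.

S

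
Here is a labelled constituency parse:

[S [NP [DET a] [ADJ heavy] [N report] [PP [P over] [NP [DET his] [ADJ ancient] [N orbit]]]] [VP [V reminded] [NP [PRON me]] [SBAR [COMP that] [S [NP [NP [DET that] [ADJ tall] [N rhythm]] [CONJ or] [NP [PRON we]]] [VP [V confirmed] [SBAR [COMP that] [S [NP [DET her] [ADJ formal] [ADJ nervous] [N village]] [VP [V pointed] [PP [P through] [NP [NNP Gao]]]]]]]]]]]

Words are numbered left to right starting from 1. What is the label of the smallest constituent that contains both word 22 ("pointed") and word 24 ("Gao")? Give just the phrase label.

The smallest bracket enclosing both words is [VP pointed through Gao], so the label is VP.

VP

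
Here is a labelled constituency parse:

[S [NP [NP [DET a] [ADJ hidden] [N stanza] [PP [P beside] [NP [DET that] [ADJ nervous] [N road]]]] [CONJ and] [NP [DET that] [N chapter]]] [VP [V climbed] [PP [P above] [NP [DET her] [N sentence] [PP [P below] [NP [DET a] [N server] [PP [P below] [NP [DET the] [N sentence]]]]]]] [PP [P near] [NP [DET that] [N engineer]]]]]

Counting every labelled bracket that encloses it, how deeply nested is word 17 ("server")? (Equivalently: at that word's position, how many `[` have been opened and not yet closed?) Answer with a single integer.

7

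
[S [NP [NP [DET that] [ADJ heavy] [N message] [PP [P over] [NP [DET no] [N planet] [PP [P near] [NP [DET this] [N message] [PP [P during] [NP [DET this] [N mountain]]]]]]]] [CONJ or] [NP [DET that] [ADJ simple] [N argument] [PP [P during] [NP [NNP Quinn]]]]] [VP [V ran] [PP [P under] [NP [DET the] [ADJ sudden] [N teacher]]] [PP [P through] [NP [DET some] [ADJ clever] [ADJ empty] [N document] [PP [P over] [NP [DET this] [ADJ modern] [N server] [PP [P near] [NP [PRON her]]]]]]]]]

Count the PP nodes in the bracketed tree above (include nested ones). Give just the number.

8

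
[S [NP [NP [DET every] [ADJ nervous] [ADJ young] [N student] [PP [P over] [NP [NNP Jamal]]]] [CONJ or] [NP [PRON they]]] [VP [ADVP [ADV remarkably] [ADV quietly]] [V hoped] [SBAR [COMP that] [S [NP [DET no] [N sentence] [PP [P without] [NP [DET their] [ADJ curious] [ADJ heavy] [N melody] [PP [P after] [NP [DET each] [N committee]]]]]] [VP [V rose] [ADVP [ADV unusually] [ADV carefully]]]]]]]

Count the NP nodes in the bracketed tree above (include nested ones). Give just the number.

The NP constituents are: [NP every nervous young student over Jamal or they]; [NP every nervous young student over Jamal]; [NP Jamal]; [NP they]; [NP no sentence without their curious heavy melody after each committee]; [NP their curious heavy melody after each committee] …. Total: 7.

7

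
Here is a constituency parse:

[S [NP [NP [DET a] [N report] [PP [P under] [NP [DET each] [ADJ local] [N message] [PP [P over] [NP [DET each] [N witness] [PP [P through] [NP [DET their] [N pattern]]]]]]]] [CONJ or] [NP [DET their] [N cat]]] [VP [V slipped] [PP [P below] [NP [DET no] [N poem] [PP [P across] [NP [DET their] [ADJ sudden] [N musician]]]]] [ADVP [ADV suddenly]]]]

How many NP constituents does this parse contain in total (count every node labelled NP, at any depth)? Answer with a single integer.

The NP constituents are: [NP a report under each local message over each witness through their pattern or their cat]; [NP a report under each local message over each witness through their pattern]; [NP each local message over each witness through their pattern]; [NP each witness through their pattern]; [NP their pattern]; [NP their cat] …. Total: 8.

8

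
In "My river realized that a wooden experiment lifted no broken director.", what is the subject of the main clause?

my river

The subject of the main clause is the NP immediately before the verb "realized": "my river".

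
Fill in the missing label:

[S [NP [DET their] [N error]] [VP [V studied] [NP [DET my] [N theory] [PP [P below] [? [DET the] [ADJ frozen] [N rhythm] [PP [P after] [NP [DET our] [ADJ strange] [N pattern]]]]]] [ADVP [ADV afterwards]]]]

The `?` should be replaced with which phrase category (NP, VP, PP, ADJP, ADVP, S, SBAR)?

NP

Looking at what the `?` directly dominates — DET 'the', ADJ 'frozen', N 'rhythm', PP — this is a noun phrase (NP).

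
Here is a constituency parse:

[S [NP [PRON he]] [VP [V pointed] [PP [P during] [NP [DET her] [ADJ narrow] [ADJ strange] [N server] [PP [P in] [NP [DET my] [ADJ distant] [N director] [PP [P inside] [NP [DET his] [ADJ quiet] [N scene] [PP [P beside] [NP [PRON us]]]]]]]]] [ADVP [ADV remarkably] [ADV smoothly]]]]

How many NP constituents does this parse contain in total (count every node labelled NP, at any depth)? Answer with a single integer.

5

Listing each NP by its span: [NP he]; [NP her narrow strange server in my distant director inside his quiet scene beside us]; [NP my distant director inside his quiet scene beside us]; [NP his quiet scene beside us]; [NP us] — that makes 5.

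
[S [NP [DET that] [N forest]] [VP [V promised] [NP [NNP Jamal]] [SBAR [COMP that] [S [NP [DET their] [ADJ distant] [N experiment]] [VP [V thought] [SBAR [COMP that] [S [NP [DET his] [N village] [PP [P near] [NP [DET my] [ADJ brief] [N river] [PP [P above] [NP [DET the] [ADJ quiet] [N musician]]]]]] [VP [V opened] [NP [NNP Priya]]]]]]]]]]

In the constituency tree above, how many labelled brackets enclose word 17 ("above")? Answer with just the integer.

12

The word sits inside P, which is inside PP, inside NP, inside PP, inside NP, inside S, inside SBAR, inside VP, inside S, inside SBAR, inside VP, inside S — 12 brackets in all.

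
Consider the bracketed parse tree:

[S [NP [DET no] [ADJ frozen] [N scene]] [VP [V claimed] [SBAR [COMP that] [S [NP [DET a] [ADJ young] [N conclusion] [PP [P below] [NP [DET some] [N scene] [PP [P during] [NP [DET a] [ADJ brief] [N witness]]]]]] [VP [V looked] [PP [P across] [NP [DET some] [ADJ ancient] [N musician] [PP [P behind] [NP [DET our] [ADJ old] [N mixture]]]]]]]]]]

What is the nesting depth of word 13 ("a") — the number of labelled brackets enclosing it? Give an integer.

The word sits inside DET, which is inside NP, inside PP, inside NP, inside PP, inside NP, inside S, inside SBAR, inside VP, inside S — 10 brackets in all.

10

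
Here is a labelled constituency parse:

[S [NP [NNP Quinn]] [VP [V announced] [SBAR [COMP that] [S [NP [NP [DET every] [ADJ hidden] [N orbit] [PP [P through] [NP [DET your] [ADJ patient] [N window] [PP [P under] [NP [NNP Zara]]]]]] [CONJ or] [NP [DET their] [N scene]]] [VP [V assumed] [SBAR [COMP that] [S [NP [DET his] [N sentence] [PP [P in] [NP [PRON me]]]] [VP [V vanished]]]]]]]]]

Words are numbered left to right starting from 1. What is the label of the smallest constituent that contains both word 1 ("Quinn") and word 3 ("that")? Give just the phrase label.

Word 1 lies under S → NP → NNP; word 3 lies under S → VP → SBAR → COMP. The lowest shared node is the S.

S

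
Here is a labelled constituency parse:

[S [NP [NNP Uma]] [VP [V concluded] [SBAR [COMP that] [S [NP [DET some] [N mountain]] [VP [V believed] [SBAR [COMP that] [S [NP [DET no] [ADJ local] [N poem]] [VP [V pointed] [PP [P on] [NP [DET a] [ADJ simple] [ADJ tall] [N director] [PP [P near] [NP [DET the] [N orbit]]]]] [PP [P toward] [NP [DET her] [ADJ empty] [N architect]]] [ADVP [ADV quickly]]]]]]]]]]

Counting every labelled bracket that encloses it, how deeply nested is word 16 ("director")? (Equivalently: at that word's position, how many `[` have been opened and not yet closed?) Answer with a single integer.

Path from the root down to the word: S → VP → SBAR → S → VP → SBAR → S → VP → PP → NP → N. That is 11 enclosing brackets.

11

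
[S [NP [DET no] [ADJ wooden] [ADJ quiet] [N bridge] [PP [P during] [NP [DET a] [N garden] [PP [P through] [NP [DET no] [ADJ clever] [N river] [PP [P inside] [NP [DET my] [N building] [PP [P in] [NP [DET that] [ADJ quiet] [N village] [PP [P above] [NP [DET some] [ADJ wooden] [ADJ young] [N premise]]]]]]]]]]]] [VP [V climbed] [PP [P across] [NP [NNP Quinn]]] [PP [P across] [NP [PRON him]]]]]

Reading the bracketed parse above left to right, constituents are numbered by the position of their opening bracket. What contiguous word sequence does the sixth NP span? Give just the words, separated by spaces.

In left-to-right order the NP constituents are "no wooden quiet bridge during a garden through no clever river inside my building in that quiet village above some wooden young premise"; "a garden through no clever river inside my building in that quiet village above some wooden young premise"; "no clever river inside my building in that quiet village above some wooden young premise"; "my building in that quiet village above some wooden young premise"; "that quiet village above some wooden young premise"; "some wooden young premise"; "Quinn"; "him". Number 6 is "some wooden young premise".

some wooden young premise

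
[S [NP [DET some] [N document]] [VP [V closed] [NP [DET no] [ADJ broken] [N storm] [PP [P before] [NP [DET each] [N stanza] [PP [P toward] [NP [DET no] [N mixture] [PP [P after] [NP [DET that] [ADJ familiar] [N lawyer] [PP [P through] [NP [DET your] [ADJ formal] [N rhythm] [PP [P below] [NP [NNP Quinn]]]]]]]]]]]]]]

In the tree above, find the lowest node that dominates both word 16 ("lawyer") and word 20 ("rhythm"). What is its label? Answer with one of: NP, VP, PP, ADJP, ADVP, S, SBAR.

The smallest bracket enclosing both words is [NP that familiar lawyer through your formal rhythm below Quinn], so the label is NP.

NP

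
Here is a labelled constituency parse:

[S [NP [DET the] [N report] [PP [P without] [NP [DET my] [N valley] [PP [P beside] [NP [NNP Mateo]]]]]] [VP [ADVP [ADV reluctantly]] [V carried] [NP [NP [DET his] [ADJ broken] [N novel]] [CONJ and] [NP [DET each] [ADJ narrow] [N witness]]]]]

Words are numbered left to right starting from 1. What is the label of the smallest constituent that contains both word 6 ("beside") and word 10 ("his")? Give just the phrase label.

Both words fall inside [S the report without my valley beside Mateo reluctantly carried his broken novel and each narrow witness] (words 1–16), and no smaller constituent contains them both. Label: S.

S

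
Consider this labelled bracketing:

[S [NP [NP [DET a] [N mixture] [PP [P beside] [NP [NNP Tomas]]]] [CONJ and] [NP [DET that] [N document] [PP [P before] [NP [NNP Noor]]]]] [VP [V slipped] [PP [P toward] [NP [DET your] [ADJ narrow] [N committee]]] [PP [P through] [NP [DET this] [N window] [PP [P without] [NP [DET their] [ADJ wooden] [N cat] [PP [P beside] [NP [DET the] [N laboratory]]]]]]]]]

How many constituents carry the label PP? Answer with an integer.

The PP constituents are: [PP beside Tomas]; [PP before Noor]; [PP toward your narrow committee]; [PP through this window without their wooden cat beside the laboratory]; [PP without their wooden cat beside the laboratory]; [PP beside the laboratory]. Total: 6.

6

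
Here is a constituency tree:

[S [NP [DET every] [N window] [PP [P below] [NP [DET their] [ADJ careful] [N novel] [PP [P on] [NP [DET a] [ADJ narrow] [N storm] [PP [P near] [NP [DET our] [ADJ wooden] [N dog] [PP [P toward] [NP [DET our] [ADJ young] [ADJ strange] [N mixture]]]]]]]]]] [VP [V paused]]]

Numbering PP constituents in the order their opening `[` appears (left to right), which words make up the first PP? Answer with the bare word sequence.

In left-to-right order the PP constituents are "below their careful novel on a narrow storm near our wooden dog toward our young strange mixture"; "on a narrow storm near our wooden dog toward our young strange mixture"; "near our wooden dog toward our young strange mixture"; "toward our young strange mixture". Number 1 is "below their careful novel on a narrow storm near our wooden dog toward our young strange mixture".

below their careful novel on a narrow storm near our wooden dog toward our young strange mixture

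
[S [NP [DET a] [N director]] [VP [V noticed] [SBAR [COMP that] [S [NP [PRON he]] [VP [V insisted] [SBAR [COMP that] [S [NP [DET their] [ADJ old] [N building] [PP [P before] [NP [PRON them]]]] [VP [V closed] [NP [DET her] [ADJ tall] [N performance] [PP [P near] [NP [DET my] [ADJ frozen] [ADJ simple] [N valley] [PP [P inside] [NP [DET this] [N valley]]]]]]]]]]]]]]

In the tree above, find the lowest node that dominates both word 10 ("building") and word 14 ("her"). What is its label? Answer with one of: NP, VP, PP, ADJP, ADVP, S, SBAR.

S

The smallest bracket enclosing both words is [S their old building before them closed her tall performance near my frozen simple valley inside this valley], so the label is S.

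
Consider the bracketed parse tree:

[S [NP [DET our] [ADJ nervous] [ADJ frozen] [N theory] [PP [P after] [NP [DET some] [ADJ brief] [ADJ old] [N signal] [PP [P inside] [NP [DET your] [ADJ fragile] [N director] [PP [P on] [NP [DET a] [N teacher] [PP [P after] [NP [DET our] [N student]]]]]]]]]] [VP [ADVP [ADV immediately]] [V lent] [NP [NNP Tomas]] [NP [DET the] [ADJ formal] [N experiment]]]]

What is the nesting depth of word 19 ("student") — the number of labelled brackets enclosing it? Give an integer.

11

Counting open brackets not yet closed at "student": [S [NP [PP [NP [PP [NP [PP [NP [PP [NP [N = 11.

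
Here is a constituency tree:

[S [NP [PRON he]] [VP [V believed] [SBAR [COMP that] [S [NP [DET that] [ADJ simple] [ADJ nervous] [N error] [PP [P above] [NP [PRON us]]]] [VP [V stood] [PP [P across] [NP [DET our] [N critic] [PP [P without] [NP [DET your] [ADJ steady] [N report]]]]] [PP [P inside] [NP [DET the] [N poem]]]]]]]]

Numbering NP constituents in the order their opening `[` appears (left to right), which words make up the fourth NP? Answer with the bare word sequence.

our critic without your steady report

In left-to-right order the NP constituents are "he"; "that simple nervous error above us"; "us"; "our critic without your steady report"; "your steady report"; "the poem". Number 4 is "our critic without your steady report".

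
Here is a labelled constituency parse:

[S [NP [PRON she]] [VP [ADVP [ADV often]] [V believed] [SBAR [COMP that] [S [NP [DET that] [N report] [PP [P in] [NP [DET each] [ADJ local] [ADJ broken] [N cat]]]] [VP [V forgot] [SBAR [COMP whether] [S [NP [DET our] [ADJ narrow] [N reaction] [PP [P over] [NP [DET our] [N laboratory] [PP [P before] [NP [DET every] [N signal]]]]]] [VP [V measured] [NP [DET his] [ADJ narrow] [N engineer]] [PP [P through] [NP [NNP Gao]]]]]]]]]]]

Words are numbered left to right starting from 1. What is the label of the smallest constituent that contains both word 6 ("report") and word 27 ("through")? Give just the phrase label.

S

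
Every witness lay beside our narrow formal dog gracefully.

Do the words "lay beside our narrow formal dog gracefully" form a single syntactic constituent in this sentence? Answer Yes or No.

Yes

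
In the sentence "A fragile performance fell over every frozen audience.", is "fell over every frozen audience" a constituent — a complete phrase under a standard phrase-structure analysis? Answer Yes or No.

"fell over every frozen audience" is exactly the verb phrase [VP fell over every frozen audience], a complete constituent.

Yes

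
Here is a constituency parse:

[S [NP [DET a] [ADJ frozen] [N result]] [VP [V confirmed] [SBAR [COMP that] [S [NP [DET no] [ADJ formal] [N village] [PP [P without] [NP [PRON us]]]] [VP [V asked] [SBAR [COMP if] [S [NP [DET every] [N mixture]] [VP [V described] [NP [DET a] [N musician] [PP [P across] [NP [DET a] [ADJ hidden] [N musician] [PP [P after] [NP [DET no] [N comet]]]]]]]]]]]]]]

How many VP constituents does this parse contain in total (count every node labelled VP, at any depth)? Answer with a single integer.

Listing each VP by its span: [VP confirmed that no formal village without us asked if every mixture described a musician across a hidden musician after no comet]; [VP asked if every mixture described a musician across a hidden musician after no comet]; [VP described a musician across a hidden musician after no comet] — that makes 3.

3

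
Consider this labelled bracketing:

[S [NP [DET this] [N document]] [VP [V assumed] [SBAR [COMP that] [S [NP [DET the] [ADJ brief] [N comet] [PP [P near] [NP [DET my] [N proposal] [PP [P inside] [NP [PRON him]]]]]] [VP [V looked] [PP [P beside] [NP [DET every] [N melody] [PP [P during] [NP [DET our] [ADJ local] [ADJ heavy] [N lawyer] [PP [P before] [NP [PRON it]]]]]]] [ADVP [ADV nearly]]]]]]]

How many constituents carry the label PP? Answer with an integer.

5

Listing each PP by its span: [PP near my proposal inside him]; [PP inside him]; [PP beside every melody during our local heavy lawyer before it]; [PP during our local heavy lawyer before it]; [PP before it] — that makes 5.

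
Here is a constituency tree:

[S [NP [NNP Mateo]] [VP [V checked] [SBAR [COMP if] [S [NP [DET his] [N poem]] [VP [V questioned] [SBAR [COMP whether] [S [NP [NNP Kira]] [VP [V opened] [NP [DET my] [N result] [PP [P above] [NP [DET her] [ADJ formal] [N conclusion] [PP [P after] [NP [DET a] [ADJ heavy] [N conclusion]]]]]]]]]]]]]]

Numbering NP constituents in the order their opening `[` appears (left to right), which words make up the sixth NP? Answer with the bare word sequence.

The NP opening brackets appear, in order, over: "Mateo"; "his poem"; "Kira"; "my result above her formal conclusion after a heavy conclusion"; "her formal conclusion after a heavy conclusion"; "a heavy conclusion". The sixth one spans "a heavy conclusion".

a heavy conclusion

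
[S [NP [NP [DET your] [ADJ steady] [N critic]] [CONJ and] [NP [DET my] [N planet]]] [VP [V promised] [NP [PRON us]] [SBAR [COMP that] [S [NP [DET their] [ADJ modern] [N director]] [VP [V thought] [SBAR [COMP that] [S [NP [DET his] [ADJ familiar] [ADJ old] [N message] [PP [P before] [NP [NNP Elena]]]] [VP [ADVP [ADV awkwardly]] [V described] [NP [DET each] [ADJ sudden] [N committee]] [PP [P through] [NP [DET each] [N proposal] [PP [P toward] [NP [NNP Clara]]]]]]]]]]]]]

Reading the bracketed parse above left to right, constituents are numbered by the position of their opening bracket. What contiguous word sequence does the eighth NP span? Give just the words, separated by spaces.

each sudden committee

Opening `[NP` markers occur at word positions 1, 1, 5, 8, 10, 15, 20, 23, 27, 30; the eighth of these opens the constituent [NP each sudden committee].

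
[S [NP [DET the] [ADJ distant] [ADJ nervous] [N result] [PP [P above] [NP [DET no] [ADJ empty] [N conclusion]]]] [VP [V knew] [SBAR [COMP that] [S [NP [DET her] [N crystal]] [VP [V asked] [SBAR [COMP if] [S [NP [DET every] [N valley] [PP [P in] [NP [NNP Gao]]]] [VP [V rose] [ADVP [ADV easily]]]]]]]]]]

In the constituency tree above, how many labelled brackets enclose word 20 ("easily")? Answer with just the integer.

Path from the root down to the word: S → VP → SBAR → S → VP → SBAR → S → VP → ADVP → ADV. That is 10 enclosing brackets.

10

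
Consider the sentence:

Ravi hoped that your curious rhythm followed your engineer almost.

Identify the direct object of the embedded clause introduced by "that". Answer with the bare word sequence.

The verb of the embedded clause introduced by "that" is "followed"; its direct object is the NP "your engineer".

your engineer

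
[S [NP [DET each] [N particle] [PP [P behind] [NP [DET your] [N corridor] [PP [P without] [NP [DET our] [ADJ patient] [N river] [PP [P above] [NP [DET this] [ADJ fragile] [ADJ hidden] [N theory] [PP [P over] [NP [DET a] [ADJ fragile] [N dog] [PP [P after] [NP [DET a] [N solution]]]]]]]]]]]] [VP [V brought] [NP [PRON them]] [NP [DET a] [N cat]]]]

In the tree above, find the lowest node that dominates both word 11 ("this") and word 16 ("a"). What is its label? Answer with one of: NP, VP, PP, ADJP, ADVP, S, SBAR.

NP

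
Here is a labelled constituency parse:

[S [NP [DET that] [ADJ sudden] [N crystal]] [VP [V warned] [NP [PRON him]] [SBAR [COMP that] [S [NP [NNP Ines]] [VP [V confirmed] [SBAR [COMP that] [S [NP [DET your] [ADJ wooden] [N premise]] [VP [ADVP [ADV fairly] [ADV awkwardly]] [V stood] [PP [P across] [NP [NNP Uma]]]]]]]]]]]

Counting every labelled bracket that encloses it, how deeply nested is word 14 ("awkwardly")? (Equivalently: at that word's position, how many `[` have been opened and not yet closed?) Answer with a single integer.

10

Counting open brackets not yet closed at "awkwardly": [S [VP [SBAR [S [VP [SBAR [S [VP [ADVP [ADV = 10.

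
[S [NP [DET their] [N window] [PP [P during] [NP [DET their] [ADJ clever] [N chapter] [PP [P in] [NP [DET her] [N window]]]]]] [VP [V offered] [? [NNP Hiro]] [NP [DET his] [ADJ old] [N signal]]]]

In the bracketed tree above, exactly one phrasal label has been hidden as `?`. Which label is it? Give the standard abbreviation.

NP

The `?` node immediately contains: NNP 'Hiro'. That is the internal structure of a noun phrase, so the label is NP.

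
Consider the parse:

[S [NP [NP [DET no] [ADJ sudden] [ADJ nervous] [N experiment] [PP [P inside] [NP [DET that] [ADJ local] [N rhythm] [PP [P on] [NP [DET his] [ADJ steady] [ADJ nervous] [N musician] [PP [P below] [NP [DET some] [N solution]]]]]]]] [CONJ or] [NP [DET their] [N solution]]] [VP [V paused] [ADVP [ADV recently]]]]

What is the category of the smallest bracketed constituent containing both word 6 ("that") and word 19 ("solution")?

NP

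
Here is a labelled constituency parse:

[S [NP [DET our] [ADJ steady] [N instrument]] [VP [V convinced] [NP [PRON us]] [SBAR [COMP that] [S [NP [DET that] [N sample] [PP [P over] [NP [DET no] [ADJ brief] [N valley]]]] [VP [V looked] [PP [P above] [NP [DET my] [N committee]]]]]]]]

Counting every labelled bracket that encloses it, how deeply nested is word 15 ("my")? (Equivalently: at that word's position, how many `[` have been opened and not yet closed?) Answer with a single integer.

8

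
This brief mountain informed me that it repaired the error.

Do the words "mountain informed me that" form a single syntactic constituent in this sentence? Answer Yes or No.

No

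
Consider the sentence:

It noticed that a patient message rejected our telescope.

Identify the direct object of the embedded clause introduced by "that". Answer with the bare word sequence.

our telescope

The verb of the embedded clause introduced by "that" is "rejected"; its direct object is the NP "our telescope".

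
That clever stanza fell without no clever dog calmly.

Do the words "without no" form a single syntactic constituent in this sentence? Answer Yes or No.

No

"without" belongs to the preposition "without" while "no" belongs to the noun phrase "no clever dog"; a span that runs across that boundary is not a single phrase.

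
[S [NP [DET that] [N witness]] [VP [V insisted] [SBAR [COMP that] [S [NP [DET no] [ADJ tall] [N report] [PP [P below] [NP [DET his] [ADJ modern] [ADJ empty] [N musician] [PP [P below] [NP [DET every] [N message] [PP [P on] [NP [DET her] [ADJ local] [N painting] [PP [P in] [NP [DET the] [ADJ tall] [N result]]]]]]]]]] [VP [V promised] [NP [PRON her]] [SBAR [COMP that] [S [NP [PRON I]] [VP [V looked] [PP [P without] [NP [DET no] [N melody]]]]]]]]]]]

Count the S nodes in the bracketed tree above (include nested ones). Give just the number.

The S constituents are: [S that witness insisted that no tall report below his modern empty musician below every message on her local painting in the tall result promised her that I looked without no melody]; [S no tall report below his modern empty musician below every message on her local painting in the tall result promised her that I looked without no melody]; [S I looked without no melody]. Total: 3.

3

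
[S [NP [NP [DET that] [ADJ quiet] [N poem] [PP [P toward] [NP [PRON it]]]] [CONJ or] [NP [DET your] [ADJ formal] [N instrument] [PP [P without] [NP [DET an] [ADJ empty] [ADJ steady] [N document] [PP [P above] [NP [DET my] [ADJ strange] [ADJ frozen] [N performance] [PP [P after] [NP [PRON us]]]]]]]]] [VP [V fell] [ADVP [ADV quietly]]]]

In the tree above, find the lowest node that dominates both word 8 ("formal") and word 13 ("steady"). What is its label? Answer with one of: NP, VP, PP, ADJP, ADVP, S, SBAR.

NP

The smallest bracket enclosing both words is [NP your formal instrument without an empty steady document above my strange frozen performance after us], so the label is NP.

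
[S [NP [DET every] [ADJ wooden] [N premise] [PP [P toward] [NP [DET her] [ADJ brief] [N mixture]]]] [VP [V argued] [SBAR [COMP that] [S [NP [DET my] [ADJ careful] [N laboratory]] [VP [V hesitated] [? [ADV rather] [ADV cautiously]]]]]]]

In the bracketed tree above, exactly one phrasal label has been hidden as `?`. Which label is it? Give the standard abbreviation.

ADVP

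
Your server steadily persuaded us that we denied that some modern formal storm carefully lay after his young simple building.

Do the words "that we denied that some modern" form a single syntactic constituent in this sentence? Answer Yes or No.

"that" belongs to the complementizer "that" while "modern" belongs to the clause "we denied that some modern formal storm carefully lay after his young simple building"; a span that runs across that boundary is not a single phrase.

No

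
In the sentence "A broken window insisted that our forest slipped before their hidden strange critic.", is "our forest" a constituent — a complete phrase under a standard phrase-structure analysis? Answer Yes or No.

Yes

The sequence corresponds to a single NP node — the noun phrase "our forest".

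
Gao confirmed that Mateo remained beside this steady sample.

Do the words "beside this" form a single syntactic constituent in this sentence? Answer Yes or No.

"beside" belongs to the preposition "beside" while "this" belongs to the noun phrase "this steady sample"; a span that runs across that boundary is not a single phrase.

No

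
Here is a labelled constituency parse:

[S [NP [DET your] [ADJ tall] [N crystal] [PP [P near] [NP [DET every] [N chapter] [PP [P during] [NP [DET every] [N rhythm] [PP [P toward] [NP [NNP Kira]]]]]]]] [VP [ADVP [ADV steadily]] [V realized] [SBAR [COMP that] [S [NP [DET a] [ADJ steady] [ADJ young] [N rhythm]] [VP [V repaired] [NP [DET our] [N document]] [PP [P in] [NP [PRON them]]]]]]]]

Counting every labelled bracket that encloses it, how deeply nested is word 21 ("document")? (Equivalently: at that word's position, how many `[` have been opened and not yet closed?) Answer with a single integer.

7

Path from the root down to the word: S → VP → SBAR → S → VP → NP → N. That is 7 enclosing brackets.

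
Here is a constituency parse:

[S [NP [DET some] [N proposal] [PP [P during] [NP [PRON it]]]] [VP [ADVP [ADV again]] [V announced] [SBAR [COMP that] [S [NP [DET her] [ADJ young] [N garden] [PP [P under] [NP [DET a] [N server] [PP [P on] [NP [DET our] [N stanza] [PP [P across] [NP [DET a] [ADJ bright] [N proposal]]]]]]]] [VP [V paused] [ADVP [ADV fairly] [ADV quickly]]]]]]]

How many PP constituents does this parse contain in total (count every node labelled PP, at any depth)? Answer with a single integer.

4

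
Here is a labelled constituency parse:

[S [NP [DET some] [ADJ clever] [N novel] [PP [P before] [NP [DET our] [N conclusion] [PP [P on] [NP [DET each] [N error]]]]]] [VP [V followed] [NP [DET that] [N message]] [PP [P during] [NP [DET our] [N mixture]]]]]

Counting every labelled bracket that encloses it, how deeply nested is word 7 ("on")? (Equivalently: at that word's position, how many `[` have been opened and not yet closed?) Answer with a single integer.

6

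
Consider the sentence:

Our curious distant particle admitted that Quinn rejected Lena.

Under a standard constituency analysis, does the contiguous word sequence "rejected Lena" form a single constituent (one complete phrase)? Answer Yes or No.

Yes

These words form the whole verb phrase headed by "rejected", so yes — one constituent.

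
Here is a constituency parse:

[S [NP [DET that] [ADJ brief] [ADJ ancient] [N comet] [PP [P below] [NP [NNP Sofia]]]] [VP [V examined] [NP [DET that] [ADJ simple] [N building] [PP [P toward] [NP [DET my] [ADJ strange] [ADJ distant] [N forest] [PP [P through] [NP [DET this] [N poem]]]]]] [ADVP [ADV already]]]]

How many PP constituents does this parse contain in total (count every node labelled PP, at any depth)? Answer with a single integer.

3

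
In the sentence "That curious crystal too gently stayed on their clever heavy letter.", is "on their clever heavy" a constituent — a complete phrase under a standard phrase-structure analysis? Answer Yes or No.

The sequence begins inside the preposition "on" and ends inside the noun phrase "their clever heavy letter"; it crosses a phrase boundary, so no single node in the tree spans exactly those words.

No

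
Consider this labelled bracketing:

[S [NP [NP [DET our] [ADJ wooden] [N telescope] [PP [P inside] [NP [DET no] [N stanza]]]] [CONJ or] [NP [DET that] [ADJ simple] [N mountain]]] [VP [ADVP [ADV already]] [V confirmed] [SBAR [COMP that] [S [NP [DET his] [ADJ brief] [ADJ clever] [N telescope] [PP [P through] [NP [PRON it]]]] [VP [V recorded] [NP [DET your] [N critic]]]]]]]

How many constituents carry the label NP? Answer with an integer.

7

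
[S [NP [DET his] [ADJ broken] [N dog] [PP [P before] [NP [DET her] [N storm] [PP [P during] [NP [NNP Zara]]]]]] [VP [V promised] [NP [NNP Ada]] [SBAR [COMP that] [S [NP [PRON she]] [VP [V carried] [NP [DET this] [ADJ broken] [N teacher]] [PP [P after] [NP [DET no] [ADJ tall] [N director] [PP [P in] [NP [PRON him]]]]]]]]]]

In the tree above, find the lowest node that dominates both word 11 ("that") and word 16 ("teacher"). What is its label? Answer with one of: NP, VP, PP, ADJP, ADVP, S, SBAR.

SBAR

Both words fall inside [SBAR that she carried this broken teacher after no tall director in him] (words 11–22), and no smaller constituent contains them both. Label: SBAR.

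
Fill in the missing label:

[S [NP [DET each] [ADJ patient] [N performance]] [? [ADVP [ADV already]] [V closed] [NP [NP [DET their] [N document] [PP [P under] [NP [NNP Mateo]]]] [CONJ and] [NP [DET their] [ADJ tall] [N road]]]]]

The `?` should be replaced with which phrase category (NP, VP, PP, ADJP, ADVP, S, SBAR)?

VP

The `?` node immediately contains: ADVP, V 'closed', NP. That is the internal structure of a verb phrase, so the label is VP.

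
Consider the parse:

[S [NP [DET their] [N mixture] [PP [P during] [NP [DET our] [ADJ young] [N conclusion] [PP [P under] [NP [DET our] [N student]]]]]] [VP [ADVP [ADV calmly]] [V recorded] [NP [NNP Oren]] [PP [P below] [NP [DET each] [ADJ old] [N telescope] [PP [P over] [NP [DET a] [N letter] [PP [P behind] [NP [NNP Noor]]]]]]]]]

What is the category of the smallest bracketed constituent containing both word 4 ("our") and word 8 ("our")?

Both words fall inside [NP our young conclusion under our student] (words 4–9), and no smaller constituent contains them both. Label: NP.

NP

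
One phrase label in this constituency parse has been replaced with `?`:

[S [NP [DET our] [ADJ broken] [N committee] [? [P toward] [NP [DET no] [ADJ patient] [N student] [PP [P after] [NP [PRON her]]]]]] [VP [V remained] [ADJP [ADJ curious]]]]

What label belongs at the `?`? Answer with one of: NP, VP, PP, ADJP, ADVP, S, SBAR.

PP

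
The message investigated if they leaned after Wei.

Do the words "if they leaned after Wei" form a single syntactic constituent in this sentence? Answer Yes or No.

Yes

These words form the whole subordinate clause headed by "if", so yes — one constituent.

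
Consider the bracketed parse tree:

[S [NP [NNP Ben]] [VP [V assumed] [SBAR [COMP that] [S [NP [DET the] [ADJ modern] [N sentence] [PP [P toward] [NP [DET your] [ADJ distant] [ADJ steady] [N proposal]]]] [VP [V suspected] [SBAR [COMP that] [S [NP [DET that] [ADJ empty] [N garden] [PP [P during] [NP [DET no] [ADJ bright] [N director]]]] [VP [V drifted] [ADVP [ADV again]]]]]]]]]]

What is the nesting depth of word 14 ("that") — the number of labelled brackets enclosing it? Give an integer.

9

Path from the root down to the word: S → VP → SBAR → S → VP → SBAR → S → NP → DET. That is 9 enclosing brackets.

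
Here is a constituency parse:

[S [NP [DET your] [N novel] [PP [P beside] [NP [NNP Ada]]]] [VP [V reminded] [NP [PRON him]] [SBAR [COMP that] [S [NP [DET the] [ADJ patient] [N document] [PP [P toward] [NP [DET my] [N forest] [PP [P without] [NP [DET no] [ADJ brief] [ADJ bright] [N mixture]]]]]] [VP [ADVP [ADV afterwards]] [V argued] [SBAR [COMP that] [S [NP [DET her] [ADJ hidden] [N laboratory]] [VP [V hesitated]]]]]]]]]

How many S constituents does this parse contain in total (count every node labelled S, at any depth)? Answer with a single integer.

3

Scanning left to right, an opening `[S` appears at word positions 1, 8, 22 — 3 in total.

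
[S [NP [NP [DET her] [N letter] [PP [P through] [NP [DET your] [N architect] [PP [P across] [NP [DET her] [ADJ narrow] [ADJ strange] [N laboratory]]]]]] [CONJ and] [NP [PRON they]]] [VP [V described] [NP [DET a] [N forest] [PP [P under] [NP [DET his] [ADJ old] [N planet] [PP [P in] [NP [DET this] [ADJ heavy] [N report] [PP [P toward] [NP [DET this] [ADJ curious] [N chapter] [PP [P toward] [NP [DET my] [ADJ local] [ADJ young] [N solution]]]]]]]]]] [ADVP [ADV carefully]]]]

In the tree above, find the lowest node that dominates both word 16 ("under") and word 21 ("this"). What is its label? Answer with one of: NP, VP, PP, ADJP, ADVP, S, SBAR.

PP

The smallest bracket enclosing both words is [PP under his old planet in this heavy report toward this curious chapter toward my local young solution], so the label is PP.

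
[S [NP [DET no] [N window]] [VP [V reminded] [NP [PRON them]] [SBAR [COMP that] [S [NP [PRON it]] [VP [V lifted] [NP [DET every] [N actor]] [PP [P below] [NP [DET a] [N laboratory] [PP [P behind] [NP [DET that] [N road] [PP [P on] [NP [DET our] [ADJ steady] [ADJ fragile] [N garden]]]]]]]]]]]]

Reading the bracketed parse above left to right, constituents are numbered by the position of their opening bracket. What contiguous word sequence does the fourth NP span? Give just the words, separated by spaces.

Opening `[NP` markers occur at word positions 1, 4, 6, 8, 11, 14, 17; the fourth of these opens the constituent [NP every actor].

every actor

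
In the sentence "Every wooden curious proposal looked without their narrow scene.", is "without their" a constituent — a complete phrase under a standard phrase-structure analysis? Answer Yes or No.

No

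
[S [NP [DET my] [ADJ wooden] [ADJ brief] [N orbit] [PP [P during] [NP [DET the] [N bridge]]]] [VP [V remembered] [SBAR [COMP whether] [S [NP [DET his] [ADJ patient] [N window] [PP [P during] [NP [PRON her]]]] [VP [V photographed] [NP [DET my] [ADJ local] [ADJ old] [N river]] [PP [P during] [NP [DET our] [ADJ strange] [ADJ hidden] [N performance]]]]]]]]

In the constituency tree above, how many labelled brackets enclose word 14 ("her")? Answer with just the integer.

8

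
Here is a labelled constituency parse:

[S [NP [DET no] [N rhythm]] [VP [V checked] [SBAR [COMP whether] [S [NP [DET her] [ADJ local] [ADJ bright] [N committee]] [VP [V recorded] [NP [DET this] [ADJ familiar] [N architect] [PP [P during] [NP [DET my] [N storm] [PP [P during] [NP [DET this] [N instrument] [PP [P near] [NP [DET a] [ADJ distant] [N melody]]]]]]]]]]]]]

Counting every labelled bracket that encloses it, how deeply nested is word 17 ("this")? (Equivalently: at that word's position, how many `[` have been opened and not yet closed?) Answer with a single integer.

Path from the root down to the word: S → VP → SBAR → S → VP → NP → PP → NP → PP → NP → DET. That is 11 enclosing brackets.

11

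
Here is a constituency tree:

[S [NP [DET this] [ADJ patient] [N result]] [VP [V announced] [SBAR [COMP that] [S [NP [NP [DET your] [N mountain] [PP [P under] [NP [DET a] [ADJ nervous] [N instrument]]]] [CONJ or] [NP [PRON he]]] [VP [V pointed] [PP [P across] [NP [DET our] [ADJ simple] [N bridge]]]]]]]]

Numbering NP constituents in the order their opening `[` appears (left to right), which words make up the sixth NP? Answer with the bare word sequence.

our simple bridge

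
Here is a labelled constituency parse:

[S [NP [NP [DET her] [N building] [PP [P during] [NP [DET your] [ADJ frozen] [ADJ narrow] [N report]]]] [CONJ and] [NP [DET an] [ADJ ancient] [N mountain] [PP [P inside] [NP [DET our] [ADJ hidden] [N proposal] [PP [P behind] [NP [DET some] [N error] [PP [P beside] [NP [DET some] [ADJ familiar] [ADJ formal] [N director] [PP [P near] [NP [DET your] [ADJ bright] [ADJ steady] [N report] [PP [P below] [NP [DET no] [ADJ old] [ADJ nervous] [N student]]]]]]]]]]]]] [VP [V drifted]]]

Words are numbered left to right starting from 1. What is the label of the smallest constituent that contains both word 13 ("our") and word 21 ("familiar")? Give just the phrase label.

NP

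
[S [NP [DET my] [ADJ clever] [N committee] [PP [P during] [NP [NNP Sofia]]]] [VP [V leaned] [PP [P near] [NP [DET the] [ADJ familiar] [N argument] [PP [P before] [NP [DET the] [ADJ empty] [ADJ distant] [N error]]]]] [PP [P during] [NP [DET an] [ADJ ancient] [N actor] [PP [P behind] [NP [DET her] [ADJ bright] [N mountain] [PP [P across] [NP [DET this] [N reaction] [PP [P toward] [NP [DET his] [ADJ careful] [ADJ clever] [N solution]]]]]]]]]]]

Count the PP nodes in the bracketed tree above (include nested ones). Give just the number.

Listing each PP by its span: [PP during Sofia]; [PP near the familiar argument before the empty distant error]; [PP before the empty distant error]; [PP during an ancient actor behind her bright mountain across this reaction toward his careful clever solution]; [PP behind her bright mountain across this reaction toward his careful clever solution]; [PP across this reaction toward his careful clever solution] … — that makes 7.

7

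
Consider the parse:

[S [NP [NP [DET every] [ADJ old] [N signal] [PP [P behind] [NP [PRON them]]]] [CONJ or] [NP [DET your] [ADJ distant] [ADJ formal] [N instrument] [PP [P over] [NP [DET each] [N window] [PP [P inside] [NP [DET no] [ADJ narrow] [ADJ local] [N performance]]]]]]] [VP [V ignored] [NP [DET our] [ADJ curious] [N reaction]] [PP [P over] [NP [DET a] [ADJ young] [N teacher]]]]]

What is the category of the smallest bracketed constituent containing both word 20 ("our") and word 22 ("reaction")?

Word 20 lies under S → VP → NP → DET; word 22 lies under S → VP → NP → N. The lowest shared node is the NP.

NP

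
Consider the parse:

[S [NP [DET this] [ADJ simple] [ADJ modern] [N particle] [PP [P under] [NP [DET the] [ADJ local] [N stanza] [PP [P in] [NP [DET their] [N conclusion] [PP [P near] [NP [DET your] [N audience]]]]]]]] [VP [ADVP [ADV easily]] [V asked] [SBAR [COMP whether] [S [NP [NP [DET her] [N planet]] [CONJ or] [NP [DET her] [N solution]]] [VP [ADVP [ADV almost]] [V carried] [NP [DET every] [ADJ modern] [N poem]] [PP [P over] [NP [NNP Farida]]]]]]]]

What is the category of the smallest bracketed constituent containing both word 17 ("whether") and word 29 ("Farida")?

Both words fall inside [SBAR whether her planet or her solution almost carried every modern poem over Farida] (words 17–29), and no smaller constituent contains them both. Label: SBAR.

SBAR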